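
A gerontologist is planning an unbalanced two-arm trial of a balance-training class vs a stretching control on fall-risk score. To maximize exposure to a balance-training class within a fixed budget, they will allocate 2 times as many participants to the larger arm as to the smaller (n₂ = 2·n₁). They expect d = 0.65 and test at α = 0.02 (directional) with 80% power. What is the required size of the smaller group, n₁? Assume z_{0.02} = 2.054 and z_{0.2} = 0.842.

With allocation ratio k = n₂/n₁ = 2, Var(x̄₁−x̄₂) = σ²(1/n₁ + 1/(k·n₁)) = σ²·(k+1)/(k·n₁).
So n₁ = (1 + 1/k)·((z_{α} + z_β)/d)² = 1.500 × (2.896/0.65)².
n₁ = 1.500 × 19.85 = 29.8.
Round up: n₁ = 30, giving n₂ = 2 × 30 = 60.

n₁ = 30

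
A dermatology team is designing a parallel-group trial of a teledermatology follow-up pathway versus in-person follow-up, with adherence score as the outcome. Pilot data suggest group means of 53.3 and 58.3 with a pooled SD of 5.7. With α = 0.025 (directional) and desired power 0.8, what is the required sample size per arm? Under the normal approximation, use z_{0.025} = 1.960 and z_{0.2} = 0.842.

n = 21 per group

Cohen's d = |M₁ − M₂| / SD_pooled = |53.3 − 58.3| / 5.7 = 5.0 / 5.7 = 0.877.
For two independent groups with equal n: n = 2·((z_{α} + z_β) / d)².
z_{α} + z_β = 1.960 + 0.842 = 2.802.
n = 2 × (2.802 / 0.877)² = 2 × 3.195² = 2 × 10.21 = 20.4.
Round up to the next whole participant.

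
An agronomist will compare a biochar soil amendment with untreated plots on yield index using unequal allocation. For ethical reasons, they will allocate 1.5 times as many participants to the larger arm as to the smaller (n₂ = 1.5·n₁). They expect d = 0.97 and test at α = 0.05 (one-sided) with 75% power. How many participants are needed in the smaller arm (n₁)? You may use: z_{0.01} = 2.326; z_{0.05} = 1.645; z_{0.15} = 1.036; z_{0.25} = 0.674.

With allocation ratio k = n₂/n₁ = 1.5, Var(x̄₁−x̄₂) = σ²(1/n₁ + 1/(k·n₁)) = σ²·(k+1)/(k·n₁).
So n₁ = (1 + 1/k)·((z_{α} + z_β)/d)² = 1.667 × (2.319/0.97)².
n₁ = 1.667 × 5.72 = 9.5.
Round up: n₁ = 10, giving n₂ = 1.5 × 10 = 15.

n₁ = 10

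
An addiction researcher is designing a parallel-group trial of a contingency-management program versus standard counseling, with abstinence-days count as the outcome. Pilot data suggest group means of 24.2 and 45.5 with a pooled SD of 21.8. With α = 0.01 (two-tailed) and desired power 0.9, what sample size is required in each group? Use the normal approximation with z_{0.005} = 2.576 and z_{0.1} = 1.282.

n = 32 per group

Cohen's d = |M₁ − M₂| / SD_pooled = |24.2 − 45.5| / 21.8 = 21.3 / 21.8 = 0.977.
For two independent groups with equal n: n = 2·((z_{α/2} + z_β) / d)².
z_{α/2} + z_β = 2.576 + 1.282 = 3.858.
n = 2 × (3.858 / 0.977)² = 2 × 3.949² = 2 × 15.59 = 31.2.
Round up to the next whole participant.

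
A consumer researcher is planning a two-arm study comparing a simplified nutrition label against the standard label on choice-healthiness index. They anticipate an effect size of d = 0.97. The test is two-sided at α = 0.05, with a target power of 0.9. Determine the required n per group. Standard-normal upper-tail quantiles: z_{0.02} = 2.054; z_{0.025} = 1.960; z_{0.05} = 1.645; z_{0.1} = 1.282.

For two independent groups with equal n: n = 2·((z_{α/2} + z_β) / d)².
z_{α/2} + z_β = 1.960 + 1.282 = 3.242.
n = 2 × (3.242 / 0.97)² = 2 × 3.342² = 2 × 11.17 = 22.3.
Round up to the next whole participant.

n = 23 per group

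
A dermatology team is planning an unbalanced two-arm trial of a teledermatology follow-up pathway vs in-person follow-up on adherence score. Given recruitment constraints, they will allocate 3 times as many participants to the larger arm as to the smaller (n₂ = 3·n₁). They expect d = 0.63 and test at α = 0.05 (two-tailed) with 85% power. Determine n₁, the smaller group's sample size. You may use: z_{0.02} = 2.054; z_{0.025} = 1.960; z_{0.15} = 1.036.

With allocation ratio k = n₂/n₁ = 3, Var(x̄₁−x̄₂) = σ²(1/n₁ + 1/(k·n₁)) = σ²·(k+1)/(k·n₁).
So n₁ = (1 + 1/k)·((z_{α/2} + z_β)/d)² = 1.333 × (2.996/0.63)².
n₁ = 1.333 × 22.62 = 30.2.
Round up: n₁ = 31, giving n₂ = 3 × 31 = 93.

n₁ = 31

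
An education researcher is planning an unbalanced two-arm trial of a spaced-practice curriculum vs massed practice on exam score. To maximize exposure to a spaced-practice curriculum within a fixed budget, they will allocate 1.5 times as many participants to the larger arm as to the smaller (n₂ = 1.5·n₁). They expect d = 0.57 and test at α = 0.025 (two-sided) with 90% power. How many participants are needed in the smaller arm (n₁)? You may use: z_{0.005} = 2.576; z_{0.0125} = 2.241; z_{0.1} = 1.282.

With allocation ratio k = n₂/n₁ = 1.5, Var(x̄₁−x̄₂) = σ²(1/n₁ + 1/(k·n₁)) = σ²·(k+1)/(k·n₁).
So n₁ = (1 + 1/k)·((z_{α/2} + z_β)/d)² = 1.667 × (3.523/0.57)².
n₁ = 1.667 × 38.20 = 63.7.
Round up: n₁ = 64, giving n₂ = 1.5 × 64 = 96.

n₁ = 64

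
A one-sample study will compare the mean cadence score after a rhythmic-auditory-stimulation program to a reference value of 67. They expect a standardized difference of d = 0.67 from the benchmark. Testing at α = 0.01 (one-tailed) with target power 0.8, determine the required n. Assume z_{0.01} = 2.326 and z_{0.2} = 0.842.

n = 23

For a one-sample test: n = ((z_{α} + z_β) / d)².
z_{α} + z_β = 2.326 + 0.842 = 3.168.
n = (3.168 / 0.67)² = 4.728² = 22.36.
Round up.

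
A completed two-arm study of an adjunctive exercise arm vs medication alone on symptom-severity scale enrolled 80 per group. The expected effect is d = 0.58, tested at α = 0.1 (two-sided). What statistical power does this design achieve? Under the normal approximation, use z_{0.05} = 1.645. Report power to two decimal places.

For two equal groups, power = Φ(d·√(n/2) − z_{α/2}).
d·√(n/2) = 0.58 × √(80/2) = 0.58 × 6.325 = 3.668.
z_β = 3.668 − 1.645 = 2.023.
Power = Φ(2.023) = 0.978.

power ≈ 0.98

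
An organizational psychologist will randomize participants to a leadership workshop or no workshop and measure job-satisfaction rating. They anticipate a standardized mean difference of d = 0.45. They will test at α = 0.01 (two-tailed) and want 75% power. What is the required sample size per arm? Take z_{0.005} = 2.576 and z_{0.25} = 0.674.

For two independent groups with equal n: n = 2·((z_{α/2} + z_β) / d)².
z_{α/2} + z_β = 2.576 + 0.674 = 3.250.
n = 2 × (3.250 / 0.45)² = 2 × 7.222² = 2 × 52.16 = 104.3.
Round up to the next whole participant.

n = 105 per group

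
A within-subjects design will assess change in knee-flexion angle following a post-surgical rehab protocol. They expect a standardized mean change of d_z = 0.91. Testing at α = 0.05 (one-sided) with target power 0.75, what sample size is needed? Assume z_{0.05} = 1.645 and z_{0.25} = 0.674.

n = 7 pairs

For a paired (one-sample on differences) test: n = ((z_{α} + z_β) / d)².
z_{α} + z_β = 1.645 + 0.674 = 2.319.
n = (2.319 / 0.91)² = 2.548² = 6.49.
Round up.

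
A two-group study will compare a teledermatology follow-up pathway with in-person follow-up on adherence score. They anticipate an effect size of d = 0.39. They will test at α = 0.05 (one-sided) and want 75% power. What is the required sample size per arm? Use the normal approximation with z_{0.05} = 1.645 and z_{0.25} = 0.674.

For two independent groups with equal n: n = 2·((z_{α} + z_β) / d)².
z_{α} + z_β = 1.645 + 0.674 = 2.319.
n = 2 × (2.319 / 0.39)² = 2 × 5.946² = 2 × 35.36 = 70.7.
Round up to the next whole participant.

n = 71 per group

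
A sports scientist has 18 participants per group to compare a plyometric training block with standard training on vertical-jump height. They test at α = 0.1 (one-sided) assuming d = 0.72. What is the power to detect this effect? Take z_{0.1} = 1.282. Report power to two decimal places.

power ≈ 0.81

For two equal groups, power = Φ(d·√(n/2) − z_{α}).
d·√(n/2) = 0.72 × √(18/2) = 0.72 × 3.000 = 2.160.
z_β = 2.160 − 1.282 = 0.878.
Power = Φ(0.878) = 0.810.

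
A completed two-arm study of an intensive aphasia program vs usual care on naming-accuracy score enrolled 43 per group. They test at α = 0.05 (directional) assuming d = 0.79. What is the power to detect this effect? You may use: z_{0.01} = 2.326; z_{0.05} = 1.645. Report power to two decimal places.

For two equal groups, power = Φ(d·√(n/2) − z_{α}).
d·√(n/2) = 0.79 × √(43/2) = 0.79 × 4.637 = 3.663.
z_β = 3.663 − 1.645 = 2.018.
Power = Φ(2.018) = 0.978.

power ≈ 0.98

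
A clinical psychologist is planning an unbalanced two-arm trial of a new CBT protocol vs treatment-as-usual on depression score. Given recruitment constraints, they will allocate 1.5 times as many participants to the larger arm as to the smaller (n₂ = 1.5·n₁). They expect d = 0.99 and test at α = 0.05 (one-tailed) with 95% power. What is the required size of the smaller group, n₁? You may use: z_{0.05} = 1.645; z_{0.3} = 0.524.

With allocation ratio k = n₂/n₁ = 1.5, Var(x̄₁−x̄₂) = σ²(1/n₁ + 1/(k·n₁)) = σ²·(k+1)/(k·n₁).
So n₁ = (1 + 1/k)·((z_{α} + z_β)/d)² = 1.667 × (3.290/0.99)².
n₁ = 1.667 × 11.04 = 18.4.
Round up: n₁ = 19, giving n₂ = ⌈1.5 × 19⌉ = ⌈28.5⌉ = 29.

n₁ = 19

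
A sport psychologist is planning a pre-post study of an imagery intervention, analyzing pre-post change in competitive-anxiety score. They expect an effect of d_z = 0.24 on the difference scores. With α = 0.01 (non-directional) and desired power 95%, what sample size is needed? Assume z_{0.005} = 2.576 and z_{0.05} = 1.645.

n = 310 pairs

For a paired (one-sample on differences) test: n = ((z_{α/2} + z_β) / d)².
z_{α/2} + z_β = 2.576 + 1.645 = 4.221.
n = (4.221 / 0.24)² = 17.588² = 309.32.
Round up.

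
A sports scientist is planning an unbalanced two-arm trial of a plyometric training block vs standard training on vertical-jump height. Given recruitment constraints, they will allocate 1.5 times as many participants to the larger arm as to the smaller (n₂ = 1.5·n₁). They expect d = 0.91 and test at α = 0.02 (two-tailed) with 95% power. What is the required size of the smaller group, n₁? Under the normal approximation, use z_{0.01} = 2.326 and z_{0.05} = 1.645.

n₁ = 32

With allocation ratio k = n₂/n₁ = 1.5, Var(x̄₁−x̄₂) = σ²(1/n₁ + 1/(k·n₁)) = σ²·(k+1)/(k·n₁).
So n₁ = (1 + 1/k)·((z_{α/2} + z_β)/d)² = 1.667 × (3.971/0.91)².
n₁ = 1.667 × 19.04 = 31.7.
Round up: n₁ = 32, giving n₂ = 1.5 × 32 = 48.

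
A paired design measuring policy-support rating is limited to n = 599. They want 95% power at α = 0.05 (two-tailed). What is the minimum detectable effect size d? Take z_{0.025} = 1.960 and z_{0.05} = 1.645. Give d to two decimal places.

For a single sample (or paired design) of n = 599: d_min = (z_{α/2} + z_β)/√n.
z-sum = 1.960 + 1.645 = 3.605.
d_min = 3.605 / √599 = 3.605 / 24.474 = 0.147.

d_min ≈ 0.15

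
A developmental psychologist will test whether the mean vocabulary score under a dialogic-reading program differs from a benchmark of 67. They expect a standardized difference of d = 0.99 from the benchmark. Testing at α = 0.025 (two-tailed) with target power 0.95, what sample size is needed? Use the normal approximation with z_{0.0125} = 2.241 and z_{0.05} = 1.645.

n = 16

For a one-sample test: n = ((z_{α/2} + z_β) / d)².
z_{α/2} + z_β = 2.241 + 1.645 = 3.886.
n = (3.886 / 0.99)² = 3.925² = 15.41.
Round up.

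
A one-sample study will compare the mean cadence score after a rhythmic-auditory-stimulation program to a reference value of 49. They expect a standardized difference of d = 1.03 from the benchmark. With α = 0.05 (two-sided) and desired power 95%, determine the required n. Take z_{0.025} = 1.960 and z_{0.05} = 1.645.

For a one-sample test: n = ((z_{α/2} + z_β) / d)².
z_{α/2} + z_β = 1.960 + 1.645 = 3.605.
n = (3.605 / 1.03)² = 3.500² = 12.25.
Round up.

n = 13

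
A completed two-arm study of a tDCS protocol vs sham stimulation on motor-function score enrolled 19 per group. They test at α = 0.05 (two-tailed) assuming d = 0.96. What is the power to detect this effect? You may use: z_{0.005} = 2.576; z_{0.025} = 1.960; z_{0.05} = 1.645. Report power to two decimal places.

For two equal groups, power = Φ(d·√(n/2) − z_{α/2}).
d·√(n/2) = 0.96 × √(19/2) = 0.96 × 3.082 = 2.959.
z_β = 2.959 − 1.960 = 0.999.
Power = Φ(0.999) = 0.841.

power ≈ 0.84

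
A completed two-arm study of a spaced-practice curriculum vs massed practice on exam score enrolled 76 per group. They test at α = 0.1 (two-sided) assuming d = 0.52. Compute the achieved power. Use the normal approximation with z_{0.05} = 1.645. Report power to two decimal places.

power ≈ 0.94

For two equal groups, power = Φ(d·√(n/2) − z_{α/2}).
d·√(n/2) = 0.52 × √(76/2) = 0.52 × 6.164 = 3.205.
z_β = 3.205 − 1.645 = 1.560.
Power = Φ(1.560) = 0.941.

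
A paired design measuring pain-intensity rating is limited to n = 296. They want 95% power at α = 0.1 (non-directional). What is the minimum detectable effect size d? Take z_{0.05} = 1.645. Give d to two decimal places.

For a single sample (or paired design) of n = 296: d_min = (z_{α/2} + z_β)/√n.
z-sum = 1.645 + 1.645 = 3.290.
d_min = 3.290 / √296 = 3.290 / 17.205 = 0.191.

d_min ≈ 0.19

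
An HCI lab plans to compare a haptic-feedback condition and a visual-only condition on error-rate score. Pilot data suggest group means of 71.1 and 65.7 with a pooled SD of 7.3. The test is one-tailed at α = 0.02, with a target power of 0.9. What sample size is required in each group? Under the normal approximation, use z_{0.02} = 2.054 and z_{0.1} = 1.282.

Cohen's d = |M₁ − M₂| / SD_pooled = |71.1 − 65.7| / 7.3 = 5.4 / 7.3 = 0.740.
For two independent groups with equal n: n = 2·((z_{α} + z_β) / d)².
z_{α} + z_β = 2.054 + 1.282 = 3.336.
n = 2 × (3.336 / 0.740)² = 2 × 4.508² = 2 × 20.32 = 40.6.
Round up to the next whole participant.

n = 41 per group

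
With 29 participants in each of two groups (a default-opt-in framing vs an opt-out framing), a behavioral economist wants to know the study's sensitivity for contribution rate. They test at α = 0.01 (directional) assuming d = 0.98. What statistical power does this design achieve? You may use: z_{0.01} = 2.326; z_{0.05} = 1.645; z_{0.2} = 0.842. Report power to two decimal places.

For two equal groups, power = Φ(d·√(n/2) − z_{α}).
d·√(n/2) = 0.98 × √(29/2) = 0.98 × 3.808 = 3.732.
z_β = 3.732 − 2.326 = 1.406.
Power = Φ(1.406) = 0.920.

power ≈ 0.92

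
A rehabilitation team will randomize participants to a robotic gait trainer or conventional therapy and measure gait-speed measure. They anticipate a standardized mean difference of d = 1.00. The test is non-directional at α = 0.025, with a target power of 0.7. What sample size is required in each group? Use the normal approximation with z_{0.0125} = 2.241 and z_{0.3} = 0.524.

n = 16 per group

For two independent groups with equal n: n = 2·((z_{α/2} + z_β) / d)².
z_{α/2} + z_β = 2.241 + 0.524 = 2.765.
n = 2 × (2.765 / 1.00)² = 2 × 2.765² = 2 × 7.65 = 15.3.
Round up to the next whole participant.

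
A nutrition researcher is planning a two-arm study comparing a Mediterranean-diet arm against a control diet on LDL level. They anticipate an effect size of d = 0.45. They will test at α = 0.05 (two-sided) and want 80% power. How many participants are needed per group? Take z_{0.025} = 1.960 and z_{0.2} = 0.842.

For two independent groups with equal n: n = 2·((z_{α/2} + z_β) / d)².
z_{α/2} + z_β = 1.960 + 0.842 = 2.802.
n = 2 × (2.802 / 0.45)² = 2 × 6.227² = 2 × 38.77 = 77.5.
Round up to the next whole participant.

n = 78 per group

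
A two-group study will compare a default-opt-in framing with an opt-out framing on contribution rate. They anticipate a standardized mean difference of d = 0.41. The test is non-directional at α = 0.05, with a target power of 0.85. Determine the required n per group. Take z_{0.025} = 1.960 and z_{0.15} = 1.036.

n = 107 per group

For two independent groups with equal n: n = 2·((z_{α/2} + z_β) / d)².
z_{α/2} + z_β = 1.960 + 1.036 = 2.996.
n = 2 × (2.996 / 0.41)² = 2 × 7.307² = 2 × 53.40 = 106.8.
Round up to the next whole participant.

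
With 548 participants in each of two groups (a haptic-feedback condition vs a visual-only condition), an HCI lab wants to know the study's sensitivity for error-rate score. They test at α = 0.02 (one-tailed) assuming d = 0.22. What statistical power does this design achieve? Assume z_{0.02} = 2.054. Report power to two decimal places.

power ≈ 0.94

For two equal groups, power = Φ(d·√(n/2) − z_{α}).
d·√(n/2) = 0.22 × √(548/2) = 0.22 × 16.553 = 3.642.
z_β = 3.642 − 2.054 = 1.588.
Power = Φ(1.588) = 0.944.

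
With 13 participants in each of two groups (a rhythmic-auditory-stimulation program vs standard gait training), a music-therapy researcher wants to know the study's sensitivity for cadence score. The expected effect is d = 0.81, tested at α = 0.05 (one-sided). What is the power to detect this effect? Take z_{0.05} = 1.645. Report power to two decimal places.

For two equal groups, power = Φ(d·√(n/2) − z_{α}).
d·√(n/2) = 0.81 × √(13/2) = 0.81 × 2.550 = 2.065.
z_β = 2.065 − 1.645 = 0.420.
Power = Φ(0.420) = 0.663.

power ≈ 0.66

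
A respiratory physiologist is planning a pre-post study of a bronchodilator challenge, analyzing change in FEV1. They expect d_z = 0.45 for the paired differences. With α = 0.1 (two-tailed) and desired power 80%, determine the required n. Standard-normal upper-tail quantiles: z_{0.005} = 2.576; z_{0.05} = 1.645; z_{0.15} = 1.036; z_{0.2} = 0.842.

For a paired (one-sample on differences) test: n = ((z_{α/2} + z_β) / d)².
z_{α/2} + z_β = 1.645 + 0.842 = 2.487.
n = (2.487 / 0.45)² = 5.527² = 30.54.
Round up.

n = 31 pairs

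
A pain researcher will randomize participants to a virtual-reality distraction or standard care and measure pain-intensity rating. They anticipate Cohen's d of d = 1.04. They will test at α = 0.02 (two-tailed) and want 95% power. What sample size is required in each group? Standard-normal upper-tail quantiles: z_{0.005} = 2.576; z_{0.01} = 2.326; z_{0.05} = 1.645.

For two independent groups with equal n: n = 2·((z_{α/2} + z_β) / d)².
z_{α/2} + z_β = 2.326 + 1.645 = 3.971.
n = 2 × (3.971 / 1.04)² = 2 × 3.818² = 2 × 14.58 = 29.2.
Round up to the next whole participant.

n = 30 per group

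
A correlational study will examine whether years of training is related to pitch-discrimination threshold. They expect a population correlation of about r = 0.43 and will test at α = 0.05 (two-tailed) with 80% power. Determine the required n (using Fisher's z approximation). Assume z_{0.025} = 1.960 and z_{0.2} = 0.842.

n = 41

Fisher's z: C = ½·ln((1+r)/(1−r)) = ½·ln(2.5088) = 0.4599.
n = ((z_{α/2} + z_β)/C)² + 3.
(1.960 + 0.842) / 0.4599 = 2.802 / 0.4599 = 6.093.
n = 6.093² + 3 = 37.12 + 3 = 40.1.
Round up.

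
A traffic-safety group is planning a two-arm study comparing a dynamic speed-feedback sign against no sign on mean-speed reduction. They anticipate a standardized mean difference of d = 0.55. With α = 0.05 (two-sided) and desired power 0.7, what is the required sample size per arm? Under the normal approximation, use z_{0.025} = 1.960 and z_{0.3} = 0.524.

n = 41 per group

For two independent groups with equal n: n = 2·((z_{α/2} + z_β) / d)².
z_{α/2} + z_β = 1.960 + 0.524 = 2.484.
n = 2 × (2.484 / 0.55)² = 2 × 4.516² = 2 × 20.40 = 40.8.
Round up to the next whole participant.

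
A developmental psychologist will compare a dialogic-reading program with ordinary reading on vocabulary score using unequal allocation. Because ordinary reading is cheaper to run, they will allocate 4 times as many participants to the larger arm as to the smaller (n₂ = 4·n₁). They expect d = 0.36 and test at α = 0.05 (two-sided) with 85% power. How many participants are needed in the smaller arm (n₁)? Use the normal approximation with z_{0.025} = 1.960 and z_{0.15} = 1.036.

With allocation ratio k = n₂/n₁ = 4, Var(x̄₁−x̄₂) = σ²(1/n₁ + 1/(k·n₁)) = σ²·(k+1)/(k·n₁).
So n₁ = (1 + 1/k)·((z_{α/2} + z_β)/d)² = 1.250 × (2.996/0.36)².
n₁ = 1.250 × 69.26 = 86.6.
Round up: n₁ = 87, giving n₂ = 4 × 87 = 348.

n₁ = 87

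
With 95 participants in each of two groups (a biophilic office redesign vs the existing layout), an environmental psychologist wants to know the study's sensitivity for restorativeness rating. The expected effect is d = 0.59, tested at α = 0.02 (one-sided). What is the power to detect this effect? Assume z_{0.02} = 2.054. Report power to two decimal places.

power ≈ 0.98

For two equal groups, power = Φ(d·√(n/2) − z_{α}).
d·√(n/2) = 0.59 × √(95/2) = 0.59 × 6.892 = 4.066.
z_β = 4.066 − 2.054 = 2.012.
Power = Φ(2.012) = 0.978.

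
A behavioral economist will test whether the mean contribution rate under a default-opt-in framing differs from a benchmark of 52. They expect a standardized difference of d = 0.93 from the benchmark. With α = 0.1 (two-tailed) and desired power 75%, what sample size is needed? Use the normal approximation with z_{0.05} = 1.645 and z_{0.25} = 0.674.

n = 7

For a one-sample test: n = ((z_{α/2} + z_β) / d)².
z_{α/2} + z_β = 1.645 + 0.674 = 2.319.
n = (2.319 / 0.93)² = 2.494² = 6.22.
Round up.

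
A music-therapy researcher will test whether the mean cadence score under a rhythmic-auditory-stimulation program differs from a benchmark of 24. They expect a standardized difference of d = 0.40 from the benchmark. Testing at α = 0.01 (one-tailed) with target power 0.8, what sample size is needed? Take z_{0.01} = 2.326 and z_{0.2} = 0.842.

n = 63

For a one-sample test: n = ((z_{α} + z_β) / d)².
z_{α} + z_β = 2.326 + 0.842 = 3.168.
n = (3.168 / 0.40)² = 7.920² = 62.73.
Round up.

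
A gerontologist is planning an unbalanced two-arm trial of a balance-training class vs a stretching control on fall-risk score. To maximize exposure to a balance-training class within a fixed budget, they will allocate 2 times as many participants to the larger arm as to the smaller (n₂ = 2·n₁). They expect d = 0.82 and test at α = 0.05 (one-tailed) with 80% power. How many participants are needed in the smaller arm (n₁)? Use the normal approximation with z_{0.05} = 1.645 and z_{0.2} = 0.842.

With allocation ratio k = n₂/n₁ = 2, Var(x̄₁−x̄₂) = σ²(1/n₁ + 1/(k·n₁)) = σ²·(k+1)/(k·n₁).
So n₁ = (1 + 1/k)·((z_{α} + z_β)/d)² = 1.500 × (2.487/0.82)².
n₁ = 1.500 × 9.20 = 13.8.
Round up: n₁ = 14, giving n₂ = 2 × 14 = 28.

n₁ = 14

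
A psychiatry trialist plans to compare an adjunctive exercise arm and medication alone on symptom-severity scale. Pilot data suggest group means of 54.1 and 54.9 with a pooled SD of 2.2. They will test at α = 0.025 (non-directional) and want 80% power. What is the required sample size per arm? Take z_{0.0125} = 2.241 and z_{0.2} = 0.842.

Cohen's d = |M₁ − M₂| / SD_pooled = |54.1 − 54.9| / 2.2 = 0.8 / 2.2 = 0.364.
For two independent groups with equal n: n = 2·((z_{α/2} + z_β) / d)².
z_{α/2} + z_β = 2.241 + 0.842 = 3.083.
n = 2 × (3.083 / 0.364)² = 2 × 8.470² = 2 × 71.74 = 143.5.
Round up to the next whole participant.

n = 144 per group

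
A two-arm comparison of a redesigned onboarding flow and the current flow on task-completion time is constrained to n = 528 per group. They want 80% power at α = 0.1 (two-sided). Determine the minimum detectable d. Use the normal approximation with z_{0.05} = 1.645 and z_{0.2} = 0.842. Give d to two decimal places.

For two independent groups of n = 528 each: d_min = (z_{α/2} + z_β)·√(2/n).
z-sum = 1.645 + 0.842 = 2.487.
d_min = 2.487 × √(2/528) = 2.487 × 0.0615 = 0.153.

d_min ≈ 0.15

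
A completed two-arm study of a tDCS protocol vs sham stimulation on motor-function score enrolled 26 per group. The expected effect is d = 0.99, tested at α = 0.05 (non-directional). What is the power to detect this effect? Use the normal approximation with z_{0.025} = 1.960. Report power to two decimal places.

power ≈ 0.95

For two equal groups, power = Φ(d·√(n/2) − z_{α/2}).
d·√(n/2) = 0.99 × √(26/2) = 0.99 × 3.606 = 3.569.
z_β = 3.569 − 1.960 = 1.609.
Power = Φ(1.609) = 0.946.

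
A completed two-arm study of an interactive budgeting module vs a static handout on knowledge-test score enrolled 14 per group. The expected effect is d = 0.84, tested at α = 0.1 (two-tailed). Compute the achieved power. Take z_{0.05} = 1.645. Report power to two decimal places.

For two equal groups, power = Φ(d·√(n/2) − z_{α/2}).
d·√(n/2) = 0.84 × √(14/2) = 0.84 × 2.646 = 2.222.
z_β = 2.222 − 1.645 = 0.577.
Power = Φ(0.577) = 0.718.

power ≈ 0.72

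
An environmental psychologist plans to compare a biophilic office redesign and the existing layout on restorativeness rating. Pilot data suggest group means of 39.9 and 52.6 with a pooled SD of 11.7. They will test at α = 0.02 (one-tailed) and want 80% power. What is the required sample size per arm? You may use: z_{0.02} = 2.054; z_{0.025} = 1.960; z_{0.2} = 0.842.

Cohen's d = |M₁ − M₂| / SD_pooled = |39.9 − 52.6| / 11.7 = 12.7 / 11.7 = 1.085.
For two independent groups with equal n: n = 2·((z_{α} + z_β) / d)².
z_{α} + z_β = 2.054 + 0.842 = 2.896.
n = 2 × (2.896 / 1.085)² = 2 × 2.669² = 2 × 7.12 = 14.2.
Round up to the next whole participant.

n = 15 per group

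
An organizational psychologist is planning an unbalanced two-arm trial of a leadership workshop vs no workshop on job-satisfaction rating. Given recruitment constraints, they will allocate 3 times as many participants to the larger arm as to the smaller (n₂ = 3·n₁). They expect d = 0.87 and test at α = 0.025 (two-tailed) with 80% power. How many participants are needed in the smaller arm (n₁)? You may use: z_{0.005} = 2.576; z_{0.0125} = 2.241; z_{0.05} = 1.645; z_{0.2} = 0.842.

n₁ = 17

With allocation ratio k = n₂/n₁ = 3, Var(x̄₁−x̄₂) = σ²(1/n₁ + 1/(k·n₁)) = σ²·(k+1)/(k·n₁).
So n₁ = (1 + 1/k)·((z_{α/2} + z_β)/d)² = 1.333 × (3.083/0.87)².
n₁ = 1.333 × 12.56 = 16.7.
Round up: n₁ = 17, giving n₂ = 3 × 17 = 51.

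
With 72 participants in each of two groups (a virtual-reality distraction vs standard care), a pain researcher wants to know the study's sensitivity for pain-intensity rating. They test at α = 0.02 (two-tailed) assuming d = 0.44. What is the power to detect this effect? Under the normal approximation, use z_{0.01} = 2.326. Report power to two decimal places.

For two equal groups, power = Φ(d·√(n/2) − z_{α/2}).
d·√(n/2) = 0.44 × √(72/2) = 0.44 × 6.000 = 2.640.
z_β = 2.640 − 2.326 = 0.314.
Power = Φ(0.314) = 0.623.

power ≈ 0.62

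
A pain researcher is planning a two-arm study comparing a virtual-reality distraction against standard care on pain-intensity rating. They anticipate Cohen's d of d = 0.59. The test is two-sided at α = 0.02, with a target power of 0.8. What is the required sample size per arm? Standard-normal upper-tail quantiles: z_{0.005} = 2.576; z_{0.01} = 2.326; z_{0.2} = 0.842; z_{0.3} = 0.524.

For two independent groups with equal n: n = 2·((z_{α/2} + z_β) / d)².
z_{α/2} + z_β = 2.326 + 0.842 = 3.168.
n = 2 × (3.168 / 0.59)² = 2 × 5.369² = 2 × 28.83 = 57.7.
Round up to the next whole participant.

n = 58 per group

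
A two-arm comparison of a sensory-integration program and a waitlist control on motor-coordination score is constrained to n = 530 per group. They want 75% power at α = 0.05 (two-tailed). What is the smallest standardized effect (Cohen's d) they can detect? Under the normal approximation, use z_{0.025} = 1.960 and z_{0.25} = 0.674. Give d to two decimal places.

For two independent groups of n = 530 each: d_min = (z_{α/2} + z_β)·√(2/n).
z-sum = 1.960 + 0.674 = 2.634.
d_min = 2.634 × √(2/530) = 2.634 × 0.0614 = 0.162.

d_min ≈ 0.16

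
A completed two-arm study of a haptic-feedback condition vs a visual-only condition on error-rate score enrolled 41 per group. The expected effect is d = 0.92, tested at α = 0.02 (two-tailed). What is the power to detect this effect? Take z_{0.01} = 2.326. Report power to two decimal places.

For two equal groups, power = Φ(d·√(n/2) − z_{α/2}).
d·√(n/2) = 0.92 × √(41/2) = 0.92 × 4.528 = 4.165.
z_β = 4.165 − 2.326 = 1.839.
Power = Φ(1.839) = 0.967.

power ≈ 0.97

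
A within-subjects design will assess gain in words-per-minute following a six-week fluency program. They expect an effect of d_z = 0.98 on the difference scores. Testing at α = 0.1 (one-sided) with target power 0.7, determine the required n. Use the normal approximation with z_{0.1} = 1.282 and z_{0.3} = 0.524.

n = 4 pairs

For a paired (one-sample on differences) test: n = ((z_{α} + z_β) / d)².
z_{α} + z_β = 1.282 + 0.524 = 1.806.
n = (1.806 / 0.98)² = 1.843² = 3.40.
Round up.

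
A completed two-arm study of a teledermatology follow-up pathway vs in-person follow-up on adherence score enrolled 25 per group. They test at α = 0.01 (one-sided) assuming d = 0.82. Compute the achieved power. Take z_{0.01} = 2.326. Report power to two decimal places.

power ≈ 0.72

For two equal groups, power = Φ(d·√(n/2) − z_{α}).
d·√(n/2) = 0.82 × √(25/2) = 0.82 × 3.536 = 2.899.
z_β = 2.899 − 2.326 = 0.573.
Power = Φ(0.573) = 0.717.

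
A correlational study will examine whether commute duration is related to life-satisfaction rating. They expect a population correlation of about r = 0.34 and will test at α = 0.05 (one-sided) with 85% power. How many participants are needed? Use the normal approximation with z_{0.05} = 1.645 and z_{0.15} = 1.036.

Fisher's z: C = ½·ln((1+r)/(1−r)) = ½·ln(2.0303) = 0.3541.
n = ((z_{α} + z_β)/C)² + 3.
(1.645 + 1.036) / 0.3541 = 2.681 / 0.3541 = 7.571.
n = 7.571² + 3 = 57.32 + 3 = 60.3.
Round up.

n = 61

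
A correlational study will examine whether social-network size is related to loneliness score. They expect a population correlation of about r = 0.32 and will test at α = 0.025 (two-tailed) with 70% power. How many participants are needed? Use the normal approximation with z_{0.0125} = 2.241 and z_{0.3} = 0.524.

Fisher's z: C = ½·ln((1+r)/(1−r)) = ½·ln(1.9412) = 0.3316.
n = ((z_{α/2} + z_β)/C)² + 3.
(2.241 + 0.524) / 0.3316 = 2.765 / 0.3316 = 8.338.
n = 8.338² + 3 = 69.53 + 3 = 72.5.
Round up.

n = 73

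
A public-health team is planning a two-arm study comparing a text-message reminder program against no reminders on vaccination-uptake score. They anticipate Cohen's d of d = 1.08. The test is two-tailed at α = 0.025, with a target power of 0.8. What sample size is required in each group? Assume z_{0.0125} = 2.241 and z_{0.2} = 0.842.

n = 17 per group

For two independent groups with equal n: n = 2·((z_{α/2} + z_β) / d)².
z_{α/2} + z_β = 2.241 + 0.842 = 3.083.
n = 2 × (3.083 / 1.08)² = 2 × 2.855² = 2 × 8.15 = 16.3.
Round up to the next whole participant.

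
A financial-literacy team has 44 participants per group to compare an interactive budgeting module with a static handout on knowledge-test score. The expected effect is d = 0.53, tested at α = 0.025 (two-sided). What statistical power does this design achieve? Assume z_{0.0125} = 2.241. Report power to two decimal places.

For two equal groups, power = Φ(d·√(n/2) − z_{α/2}).
d·√(n/2) = 0.53 × √(44/2) = 0.53 × 4.690 = 2.486.
z_β = 2.486 − 2.241 = 0.245.
Power = Φ(0.245) = 0.597.

power ≈ 0.60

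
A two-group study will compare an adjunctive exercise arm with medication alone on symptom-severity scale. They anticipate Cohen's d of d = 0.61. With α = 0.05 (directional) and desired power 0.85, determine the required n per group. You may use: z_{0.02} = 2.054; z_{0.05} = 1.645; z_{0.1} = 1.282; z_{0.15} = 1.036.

n = 39 per group

For two independent groups with equal n: n = 2·((z_{α} + z_β) / d)².
z_{α} + z_β = 1.645 + 1.036 = 2.681.
n = 2 × (2.681 / 0.61)² = 2 × 4.395² = 2 × 19.32 = 38.6.
Round up to the next whole participant.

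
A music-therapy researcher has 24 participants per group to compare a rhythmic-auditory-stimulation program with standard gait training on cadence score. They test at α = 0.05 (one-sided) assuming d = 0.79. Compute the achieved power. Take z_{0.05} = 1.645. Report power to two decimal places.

For two equal groups, power = Φ(d·√(n/2) − z_{α}).
d·√(n/2) = 0.79 × √(24/2) = 0.79 × 3.464 = 2.737.
z_β = 2.737 − 1.645 = 1.092.
Power = Φ(1.092) = 0.863.

power ≈ 0.86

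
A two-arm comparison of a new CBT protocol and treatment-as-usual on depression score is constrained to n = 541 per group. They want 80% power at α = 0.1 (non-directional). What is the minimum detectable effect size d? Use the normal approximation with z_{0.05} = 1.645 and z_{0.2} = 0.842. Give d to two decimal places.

d_min ≈ 0.15

For two independent groups of n = 541 each: d_min = (z_{α/2} + z_β)·√(2/n).
z-sum = 1.645 + 0.842 = 2.487.
d_min = 2.487 × √(2/541) = 2.487 × 0.0608 = 0.151.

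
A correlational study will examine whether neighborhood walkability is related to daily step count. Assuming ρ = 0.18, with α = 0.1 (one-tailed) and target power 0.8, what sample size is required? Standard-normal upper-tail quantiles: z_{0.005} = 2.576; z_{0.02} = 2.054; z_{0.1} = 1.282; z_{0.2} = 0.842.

Fisher's z: C = ½·ln((1+r)/(1−r)) = ½·ln(1.4390) = 0.1820.
n = ((z_{α} + z_β)/C)² + 3.
(1.282 + 0.842) / 0.1820 = 2.124 / 0.1820 = 11.670.
n = 11.670² + 3 = 136.20 + 3 = 139.2.
Round up.

n = 140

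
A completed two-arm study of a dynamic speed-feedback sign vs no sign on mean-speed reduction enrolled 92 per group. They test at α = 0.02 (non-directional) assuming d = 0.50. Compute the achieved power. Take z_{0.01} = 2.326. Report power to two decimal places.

power ≈ 0.86

For two equal groups, power = Φ(d·√(n/2) − z_{α/2}).
d·√(n/2) = 0.50 × √(92/2) = 0.50 × 6.782 = 3.391.
z_β = 3.391 − 2.326 = 1.065.
Power = Φ(1.065) = 0.857.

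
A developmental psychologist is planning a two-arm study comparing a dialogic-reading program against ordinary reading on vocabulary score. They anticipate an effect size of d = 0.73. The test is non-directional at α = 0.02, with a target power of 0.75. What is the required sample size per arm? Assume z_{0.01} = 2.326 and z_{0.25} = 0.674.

For two independent groups with equal n: n = 2·((z_{α/2} + z_β) / d)².
z_{α/2} + z_β = 2.326 + 0.674 = 3.000.
n = 2 × (3.000 / 0.73)² = 2 × 4.110² = 2 × 16.89 = 33.8.
Round up to the next whole participant.

n = 34 per group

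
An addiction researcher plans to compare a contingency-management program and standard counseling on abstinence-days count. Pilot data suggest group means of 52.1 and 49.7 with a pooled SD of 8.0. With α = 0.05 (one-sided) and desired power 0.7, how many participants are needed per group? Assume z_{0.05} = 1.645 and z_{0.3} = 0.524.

Cohen's d = |M₁ − M₂| / SD_pooled = |52.1 − 49.7| / 8.0 = 2.4 / 8.0 = 0.300.
For two independent groups with equal n: n = 2·((z_{α} + z_β) / d)².
z_{α} + z_β = 1.645 + 0.524 = 2.169.
n = 2 × (2.169 / 0.300)² = 2 × 7.230² = 2 × 52.27 = 104.5.
Round up to the next whole participant.

n = 105 per group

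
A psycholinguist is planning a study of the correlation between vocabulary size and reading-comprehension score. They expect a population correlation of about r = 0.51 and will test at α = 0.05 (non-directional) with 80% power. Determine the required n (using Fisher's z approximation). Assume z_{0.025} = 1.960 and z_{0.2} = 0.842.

Fisher's z: C = ½·ln((1+r)/(1−r)) = ½·ln(3.0816) = 0.5627.
n = ((z_{α/2} + z_β)/C)² + 3.
(1.960 + 0.842) / 0.5627 = 2.802 / 0.5627 = 4.980.
n = 4.980² + 3 = 24.80 + 3 = 27.8.
Round up.

n = 28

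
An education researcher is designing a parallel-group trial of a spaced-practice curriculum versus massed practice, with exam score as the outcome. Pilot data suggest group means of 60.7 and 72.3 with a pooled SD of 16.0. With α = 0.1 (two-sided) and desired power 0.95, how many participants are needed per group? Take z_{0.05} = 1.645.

n = 42 per group

Cohen's d = |M₁ − M₂| / SD_pooled = |60.7 − 72.3| / 16.0 = 11.6 / 16.0 = 0.725.
For two independent groups with equal n: n = 2·((z_{α/2} + z_β) / d)².
z_{α/2} + z_β = 1.645 + 1.645 = 3.290.
n = 2 × (3.290 / 0.725)² = 2 × 4.538² = 2 × 20.59 = 41.2.
Round up to the next whole participant.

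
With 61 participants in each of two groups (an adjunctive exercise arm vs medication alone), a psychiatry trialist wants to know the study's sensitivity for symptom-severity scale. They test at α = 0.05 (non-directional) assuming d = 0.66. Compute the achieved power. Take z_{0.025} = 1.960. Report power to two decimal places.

power ≈ 0.95

For two equal groups, power = Φ(d·√(n/2) − z_{α/2}).
d·√(n/2) = 0.66 × √(61/2) = 0.66 × 5.523 = 3.645.
z_β = 3.645 − 1.960 = 1.685.
Power = Φ(1.685) = 0.954.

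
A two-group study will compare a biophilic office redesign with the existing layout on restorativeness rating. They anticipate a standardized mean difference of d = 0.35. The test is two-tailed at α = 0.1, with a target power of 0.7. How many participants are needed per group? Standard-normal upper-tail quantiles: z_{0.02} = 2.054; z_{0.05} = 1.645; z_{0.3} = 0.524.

n = 77 per group

For two independent groups with equal n: n = 2·((z_{α/2} + z_β) / d)².
z_{α/2} + z_β = 1.645 + 0.524 = 2.169.
n = 2 × (2.169 / 0.35)² = 2 × 6.197² = 2 × 38.40 = 76.8.
Round up to the next whole participant.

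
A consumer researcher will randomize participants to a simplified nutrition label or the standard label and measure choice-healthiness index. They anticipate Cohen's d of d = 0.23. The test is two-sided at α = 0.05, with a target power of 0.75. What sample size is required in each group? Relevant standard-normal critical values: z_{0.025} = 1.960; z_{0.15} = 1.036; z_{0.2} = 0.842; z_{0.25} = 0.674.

n = 263 per group

For two independent groups with equal n: n = 2·((z_{α/2} + z_β) / d)².
z_{α/2} + z_β = 1.960 + 0.674 = 2.634.
n = 2 × (2.634 / 0.23)² = 2 × 11.452² = 2 × 131.15 = 262.3.
Round up to the next whole participant.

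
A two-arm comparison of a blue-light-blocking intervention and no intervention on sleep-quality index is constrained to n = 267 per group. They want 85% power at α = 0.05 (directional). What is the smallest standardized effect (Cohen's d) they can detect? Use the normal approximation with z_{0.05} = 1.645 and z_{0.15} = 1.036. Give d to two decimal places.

d_min ≈ 0.23

For two independent groups of n = 267 each: d_min = (z_{α} + z_β)·√(2/n).
z-sum = 1.645 + 1.036 = 2.681.
d_min = 2.681 × √(2/267) = 2.681 × 0.0865 = 0.232.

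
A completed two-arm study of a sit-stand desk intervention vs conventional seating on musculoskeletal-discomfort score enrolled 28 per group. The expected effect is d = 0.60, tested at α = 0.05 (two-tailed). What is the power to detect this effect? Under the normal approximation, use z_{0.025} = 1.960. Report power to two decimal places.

For two equal groups, power = Φ(d·√(n/2) − z_{α/2}).
d·√(n/2) = 0.60 × √(28/2) = 0.60 × 3.742 = 2.245.
z_β = 2.245 − 1.960 = 0.285.
Power = Φ(0.285) = 0.612.

power ≈ 0.61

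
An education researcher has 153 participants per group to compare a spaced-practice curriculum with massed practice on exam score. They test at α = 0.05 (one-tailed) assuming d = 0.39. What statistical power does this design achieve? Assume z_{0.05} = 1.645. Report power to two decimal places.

For two equal groups, power = Φ(d·√(n/2) − z_{α}).
d·√(n/2) = 0.39 × √(153/2) = 0.39 × 8.746 = 3.411.
z_β = 3.411 − 1.645 = 1.766.
Power = Φ(1.766) = 0.961.

power ≈ 0.96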